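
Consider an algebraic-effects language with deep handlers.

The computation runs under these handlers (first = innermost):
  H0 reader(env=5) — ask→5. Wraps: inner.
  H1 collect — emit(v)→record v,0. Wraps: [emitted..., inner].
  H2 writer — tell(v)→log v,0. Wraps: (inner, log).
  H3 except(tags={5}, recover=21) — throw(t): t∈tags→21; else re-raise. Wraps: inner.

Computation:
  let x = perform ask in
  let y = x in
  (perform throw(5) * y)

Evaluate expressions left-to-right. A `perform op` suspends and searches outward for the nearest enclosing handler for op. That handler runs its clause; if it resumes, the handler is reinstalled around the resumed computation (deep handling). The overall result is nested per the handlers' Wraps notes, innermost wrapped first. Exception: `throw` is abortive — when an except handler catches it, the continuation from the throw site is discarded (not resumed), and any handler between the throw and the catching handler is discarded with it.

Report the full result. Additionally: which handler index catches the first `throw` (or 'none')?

Answer: 21 ; first throw caught by: H3

Step-by-step:
ask @ H0 ⇒ 5
throw(5) @ H3 caught ⇒ 21
= 21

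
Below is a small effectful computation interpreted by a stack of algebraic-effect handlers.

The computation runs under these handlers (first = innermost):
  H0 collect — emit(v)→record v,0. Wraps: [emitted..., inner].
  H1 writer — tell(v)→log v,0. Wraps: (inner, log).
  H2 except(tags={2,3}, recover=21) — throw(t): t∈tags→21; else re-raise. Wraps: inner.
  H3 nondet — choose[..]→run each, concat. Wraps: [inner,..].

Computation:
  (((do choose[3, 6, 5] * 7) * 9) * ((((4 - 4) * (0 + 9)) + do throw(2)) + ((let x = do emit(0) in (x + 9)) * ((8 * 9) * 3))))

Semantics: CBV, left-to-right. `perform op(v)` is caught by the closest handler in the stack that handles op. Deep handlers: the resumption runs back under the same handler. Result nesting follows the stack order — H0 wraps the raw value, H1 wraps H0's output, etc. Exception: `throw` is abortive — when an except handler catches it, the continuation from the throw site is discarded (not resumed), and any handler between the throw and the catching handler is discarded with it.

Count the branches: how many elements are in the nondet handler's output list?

Answer: 3

Step-by-step:
choose[3, 6, 5] @ H3
  branch[0] choose=3:
    throw(2) @ H2 caught ⇒ 21
    H3 returns [21]
  branch[1] choose=6:
    throw(2) @ H2 caught ⇒ 21
    H3 returns [21]
  branch[2] choose=5:
    throw(2) @ H2 caught ⇒ 21
    H3 returns [21]
= [21, 21, 21]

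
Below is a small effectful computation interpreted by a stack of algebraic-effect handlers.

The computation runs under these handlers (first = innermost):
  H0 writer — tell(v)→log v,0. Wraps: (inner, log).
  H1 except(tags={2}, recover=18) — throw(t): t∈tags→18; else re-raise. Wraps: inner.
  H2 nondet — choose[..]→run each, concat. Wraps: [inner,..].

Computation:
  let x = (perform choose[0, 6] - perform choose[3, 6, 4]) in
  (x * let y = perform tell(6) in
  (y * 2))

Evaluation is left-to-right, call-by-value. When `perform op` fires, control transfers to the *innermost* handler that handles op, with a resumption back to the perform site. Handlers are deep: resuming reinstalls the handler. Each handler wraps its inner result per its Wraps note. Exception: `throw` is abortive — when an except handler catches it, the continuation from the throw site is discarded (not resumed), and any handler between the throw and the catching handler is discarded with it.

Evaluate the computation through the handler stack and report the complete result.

Answer: [(0, (6)), (0, (6)), (0, (6)), (0, (6)), (0, (6)), (0, (6))]

Step-by-step:
choose[0, 6] @ H2
  branch[0] choose=0:
    choose[3, 6, 4] @ H2
      branch[0] choose=3:
        tell(6) @ H0 ⇒ log+=6
        H0 returns (0, (6))
        H1 returns (0, (6))
        H2 returns [(0, (6))]
      branch[1] choose=6:
        tell(6) @ H0 ⇒ log+=6
        H0 returns (0, (6))
        H1 returns (0, (6))
        H2 returns [(0, (6))]
      branch[2] choose=4:
        tell(6) @ H0 ⇒ log+=6
        H0 returns (0, (6))
        H1 returns (0, (6))
        H2 returns [(0, (6))]
  branch[1] choose=6:
    choose[3, 6, 4] @ H2
      branch[0] choose=3:
        tell(6) @ H0 ⇒ log+=6
        H0 returns (0, (6))
        H1 returns (0, (6))
        H2 returns [(0, (6))]
      branch[1] choose=6:
        tell(6) @ H0 ⇒ log+=6
        H0 returns (0, (6))
        H1 returns (0, (6))
        H2 returns [(0, (6))]
      branch[2] choose=4:
        tell(6) @ H0 ⇒ log+=6
        H0 returns (0, (6))
        H1 returns (0, (6))
        H2 returns [(0, (6))]
= [(0, (6)), (0, (6)), (0, (6)), (0, (6)), (0, (6)), (0, (6))]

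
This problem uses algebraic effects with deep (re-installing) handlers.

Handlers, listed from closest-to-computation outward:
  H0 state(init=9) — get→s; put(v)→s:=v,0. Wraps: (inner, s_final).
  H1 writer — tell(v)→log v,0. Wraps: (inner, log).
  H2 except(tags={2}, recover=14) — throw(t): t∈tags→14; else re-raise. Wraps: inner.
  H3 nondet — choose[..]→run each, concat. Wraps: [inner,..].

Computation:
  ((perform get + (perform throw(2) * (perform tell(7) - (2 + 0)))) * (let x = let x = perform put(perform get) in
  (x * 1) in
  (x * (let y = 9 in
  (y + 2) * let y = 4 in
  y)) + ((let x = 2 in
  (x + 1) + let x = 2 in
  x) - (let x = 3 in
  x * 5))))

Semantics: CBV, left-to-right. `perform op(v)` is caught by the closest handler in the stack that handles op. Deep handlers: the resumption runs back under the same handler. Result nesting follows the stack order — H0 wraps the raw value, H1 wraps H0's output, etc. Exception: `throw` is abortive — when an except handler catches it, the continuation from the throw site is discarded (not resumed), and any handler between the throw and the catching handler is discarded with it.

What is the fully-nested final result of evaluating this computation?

Answer: [14]

Evaluation trace:
get @ H0 ⇒ 9
throw(2) @ H2 caught ⇒ 14
H3 returns [14]
= [14]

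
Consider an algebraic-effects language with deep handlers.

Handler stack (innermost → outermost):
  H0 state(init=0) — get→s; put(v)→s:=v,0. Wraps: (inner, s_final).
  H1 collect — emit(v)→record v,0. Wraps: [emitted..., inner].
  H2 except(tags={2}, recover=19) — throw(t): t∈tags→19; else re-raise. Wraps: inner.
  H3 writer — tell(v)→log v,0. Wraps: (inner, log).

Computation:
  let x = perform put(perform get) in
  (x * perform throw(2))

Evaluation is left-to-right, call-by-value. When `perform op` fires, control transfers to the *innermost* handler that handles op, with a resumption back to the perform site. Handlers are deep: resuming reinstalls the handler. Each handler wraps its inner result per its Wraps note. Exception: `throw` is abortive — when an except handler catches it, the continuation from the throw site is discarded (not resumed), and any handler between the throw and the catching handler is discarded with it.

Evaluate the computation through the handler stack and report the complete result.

Working:
get @ H0 ⇒ 0
put(0) @ H0 ⇒ s:=0
throw(2) @ H2 caught ⇒ 19
H3 returns (19, ())
= (19, ())

Answer: (19, ())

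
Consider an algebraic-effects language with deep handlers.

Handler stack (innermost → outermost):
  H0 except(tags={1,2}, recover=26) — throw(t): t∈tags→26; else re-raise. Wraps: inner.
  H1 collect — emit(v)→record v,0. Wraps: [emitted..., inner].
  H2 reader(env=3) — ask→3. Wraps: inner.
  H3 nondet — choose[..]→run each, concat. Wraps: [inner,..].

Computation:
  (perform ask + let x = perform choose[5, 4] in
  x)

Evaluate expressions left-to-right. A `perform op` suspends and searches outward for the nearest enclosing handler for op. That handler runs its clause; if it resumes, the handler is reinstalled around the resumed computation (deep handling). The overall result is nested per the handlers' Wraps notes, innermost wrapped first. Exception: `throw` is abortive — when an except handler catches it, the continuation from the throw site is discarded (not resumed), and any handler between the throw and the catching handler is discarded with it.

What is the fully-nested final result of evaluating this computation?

Working:
ask @ H2 ⇒ 3
choose[5, 4] @ H3
  branch[0] choose=5:
    H0 returns 8
    H1 returns [8]
    H2 returns [8]
    H3 returns [[8]]
  branch[1] choose=4:
    H0 returns 7
    H1 returns [7]
    H2 returns [7]
    H3 returns [[7]]
= [[8], [7]]

Answer: [[8], [7]]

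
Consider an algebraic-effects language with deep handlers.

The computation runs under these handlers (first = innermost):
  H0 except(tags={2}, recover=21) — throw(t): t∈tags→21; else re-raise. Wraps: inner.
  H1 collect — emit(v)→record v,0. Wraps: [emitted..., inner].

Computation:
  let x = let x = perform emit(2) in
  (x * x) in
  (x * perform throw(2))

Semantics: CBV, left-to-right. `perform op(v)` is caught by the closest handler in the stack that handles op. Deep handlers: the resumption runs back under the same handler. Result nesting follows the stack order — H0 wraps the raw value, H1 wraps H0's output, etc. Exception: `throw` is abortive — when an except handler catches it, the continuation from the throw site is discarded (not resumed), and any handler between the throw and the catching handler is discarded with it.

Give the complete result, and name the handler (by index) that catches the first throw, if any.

Evaluation trace:
emit(2) @ H1 ⇒ out+=2
throw(2) @ H0 caught ⇒ 21
H1 returns [2, 21]
= [2, 21]

Answer: [2, 21] ; first throw caught by: H0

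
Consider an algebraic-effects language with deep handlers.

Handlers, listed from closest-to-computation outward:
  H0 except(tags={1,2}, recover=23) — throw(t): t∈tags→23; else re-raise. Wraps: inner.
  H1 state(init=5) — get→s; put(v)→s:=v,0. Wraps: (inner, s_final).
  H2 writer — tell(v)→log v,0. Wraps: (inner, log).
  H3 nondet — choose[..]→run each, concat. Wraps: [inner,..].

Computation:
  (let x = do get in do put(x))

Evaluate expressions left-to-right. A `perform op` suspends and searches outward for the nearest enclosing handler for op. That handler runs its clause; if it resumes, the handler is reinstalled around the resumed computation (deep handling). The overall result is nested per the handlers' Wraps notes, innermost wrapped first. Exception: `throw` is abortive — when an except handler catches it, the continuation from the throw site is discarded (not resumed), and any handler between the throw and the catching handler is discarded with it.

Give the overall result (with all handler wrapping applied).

Step-by-step:
get @ H1 ⇒ 5
put(5) @ H1 ⇒ s:=5
H0 returns 0
H1 returns (0, 5)
H2 returns ((0, 5), ())
H3 returns [((0, 5), ())]
= [((0, 5), ())]

Answer: [((0, 5), ())]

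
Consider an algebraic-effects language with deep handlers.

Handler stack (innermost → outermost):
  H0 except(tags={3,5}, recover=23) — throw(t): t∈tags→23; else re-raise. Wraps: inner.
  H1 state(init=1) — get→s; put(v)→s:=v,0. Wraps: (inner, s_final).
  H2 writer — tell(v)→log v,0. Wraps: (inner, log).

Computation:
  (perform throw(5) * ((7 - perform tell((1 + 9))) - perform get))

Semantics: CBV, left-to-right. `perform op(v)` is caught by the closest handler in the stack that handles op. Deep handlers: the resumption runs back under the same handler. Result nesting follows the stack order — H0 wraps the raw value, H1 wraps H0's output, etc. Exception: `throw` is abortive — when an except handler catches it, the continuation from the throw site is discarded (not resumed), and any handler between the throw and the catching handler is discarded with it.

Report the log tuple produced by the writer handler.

Answer: ()

Evaluation trace:
throw(5) @ H0 caught ⇒ 23
H1 returns (23, 1)
H2 returns ((23, 1), ())
= ((23, 1), ())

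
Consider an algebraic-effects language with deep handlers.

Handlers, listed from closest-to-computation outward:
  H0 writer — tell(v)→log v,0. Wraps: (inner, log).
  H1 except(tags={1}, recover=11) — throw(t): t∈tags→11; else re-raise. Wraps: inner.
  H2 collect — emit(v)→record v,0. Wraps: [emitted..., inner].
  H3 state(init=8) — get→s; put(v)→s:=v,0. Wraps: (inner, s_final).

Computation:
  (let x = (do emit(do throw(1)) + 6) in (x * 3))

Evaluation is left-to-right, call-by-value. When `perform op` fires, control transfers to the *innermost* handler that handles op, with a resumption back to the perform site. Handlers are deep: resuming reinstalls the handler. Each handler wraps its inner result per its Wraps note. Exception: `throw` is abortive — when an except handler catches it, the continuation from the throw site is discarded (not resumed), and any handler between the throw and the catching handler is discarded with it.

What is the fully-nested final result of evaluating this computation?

Answer: ([11], 8)

Working:
throw(1) @ H1 caught ⇒ 11
H2 returns [11]
H3 returns ([11], 8)
= ([11], 8)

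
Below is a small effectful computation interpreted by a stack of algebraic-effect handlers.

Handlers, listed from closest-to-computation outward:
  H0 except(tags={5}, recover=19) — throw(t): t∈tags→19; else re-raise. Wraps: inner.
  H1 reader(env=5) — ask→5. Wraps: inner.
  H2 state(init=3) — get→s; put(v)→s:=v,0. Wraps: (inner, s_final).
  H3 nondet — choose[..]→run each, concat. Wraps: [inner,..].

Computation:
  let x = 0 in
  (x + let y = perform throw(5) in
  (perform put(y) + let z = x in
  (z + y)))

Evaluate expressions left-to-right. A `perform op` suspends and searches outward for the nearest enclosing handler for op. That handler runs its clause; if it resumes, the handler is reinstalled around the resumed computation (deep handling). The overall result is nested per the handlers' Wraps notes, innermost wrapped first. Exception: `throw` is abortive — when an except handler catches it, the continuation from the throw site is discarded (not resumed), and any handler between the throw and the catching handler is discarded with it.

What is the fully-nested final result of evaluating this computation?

Evaluation trace:
throw(5) @ H0 caught ⇒ 19
H1 returns 19
H2 returns (19, 3)
H3 returns [(19, 3)]
= [(19, 3)]

Answer: [(19, 3)]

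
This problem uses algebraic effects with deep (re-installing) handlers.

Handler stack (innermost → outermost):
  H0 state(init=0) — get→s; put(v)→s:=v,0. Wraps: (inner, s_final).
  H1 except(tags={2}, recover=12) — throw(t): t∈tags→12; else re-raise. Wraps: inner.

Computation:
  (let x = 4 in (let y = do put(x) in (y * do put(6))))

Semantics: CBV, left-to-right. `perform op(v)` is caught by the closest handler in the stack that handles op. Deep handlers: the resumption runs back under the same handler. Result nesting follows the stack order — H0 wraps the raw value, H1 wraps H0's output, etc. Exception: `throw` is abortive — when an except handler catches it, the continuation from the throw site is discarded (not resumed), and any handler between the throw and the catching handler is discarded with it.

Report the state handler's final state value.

Evaluation trace:
put(4) @ H0 ⇒ s:=4
put(6) @ H0 ⇒ s:=6
H0 returns (0, 6)
H1 returns (0, 6)
= (0, 6)

Answer: 6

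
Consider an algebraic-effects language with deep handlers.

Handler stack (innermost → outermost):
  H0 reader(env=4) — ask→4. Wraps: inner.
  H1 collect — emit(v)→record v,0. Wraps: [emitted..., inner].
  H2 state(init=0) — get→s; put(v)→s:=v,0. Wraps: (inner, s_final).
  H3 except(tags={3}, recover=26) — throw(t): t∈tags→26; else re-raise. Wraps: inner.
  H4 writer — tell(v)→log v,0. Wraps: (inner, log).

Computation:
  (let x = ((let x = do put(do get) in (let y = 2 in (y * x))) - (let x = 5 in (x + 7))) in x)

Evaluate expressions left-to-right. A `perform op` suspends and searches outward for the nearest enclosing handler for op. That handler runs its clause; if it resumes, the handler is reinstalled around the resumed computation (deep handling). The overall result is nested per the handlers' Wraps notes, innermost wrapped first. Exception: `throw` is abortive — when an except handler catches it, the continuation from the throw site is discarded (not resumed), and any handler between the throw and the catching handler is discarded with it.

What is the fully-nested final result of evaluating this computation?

Answer: (([-12], 0), ())

Step-by-step:
get @ H2 ⇒ 0
put(0) @ H2 ⇒ s:=0
H0 returns -12
H1 returns [-12]
H2 returns ([-12], 0)
H3 returns ([-12], 0)
H4 returns (([-12], 0), ())
= (([-12], 0), ())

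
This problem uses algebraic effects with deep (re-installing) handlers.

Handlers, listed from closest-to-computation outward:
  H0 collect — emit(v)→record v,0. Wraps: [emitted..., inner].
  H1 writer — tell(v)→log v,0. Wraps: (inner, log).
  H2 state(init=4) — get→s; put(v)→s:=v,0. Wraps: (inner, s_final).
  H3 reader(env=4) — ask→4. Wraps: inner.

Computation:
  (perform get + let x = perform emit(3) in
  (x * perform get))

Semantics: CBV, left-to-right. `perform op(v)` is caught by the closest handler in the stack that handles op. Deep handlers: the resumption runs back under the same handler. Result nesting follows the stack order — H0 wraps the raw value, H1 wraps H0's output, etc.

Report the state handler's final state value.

Answer: 4

Step-by-step:
get @ H2 ⇒ 4
emit(3) @ H0 ⇒ out+=3
get @ H2 ⇒ 4
H0 returns [3, 4]
H1 returns ([3, 4], ())
H2 returns (([3, 4], ()), 4)
H3 returns (([3, 4], ()), 4)
= (([3, 4], ()), 4)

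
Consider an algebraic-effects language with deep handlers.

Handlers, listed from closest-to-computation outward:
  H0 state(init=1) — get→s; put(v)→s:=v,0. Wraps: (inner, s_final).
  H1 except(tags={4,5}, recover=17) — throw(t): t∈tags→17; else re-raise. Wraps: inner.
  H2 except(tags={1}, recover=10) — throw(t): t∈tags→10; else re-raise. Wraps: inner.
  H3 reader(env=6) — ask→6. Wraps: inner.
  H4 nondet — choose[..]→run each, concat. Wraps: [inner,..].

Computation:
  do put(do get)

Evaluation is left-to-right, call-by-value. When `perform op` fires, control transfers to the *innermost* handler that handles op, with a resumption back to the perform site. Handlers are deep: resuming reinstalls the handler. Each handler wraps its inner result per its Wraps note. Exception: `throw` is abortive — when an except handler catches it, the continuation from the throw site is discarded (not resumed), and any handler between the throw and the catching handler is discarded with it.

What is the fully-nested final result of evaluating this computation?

Answer: [(0, 1)]

Working:
get @ H0 ⇒ 1
put(1) @ H0 ⇒ s:=1
H0 returns (0, 1)
H1 returns (0, 1)
H2 returns (0, 1)
H3 returns (0, 1)
H4 returns [(0, 1)]
= [(0, 1)]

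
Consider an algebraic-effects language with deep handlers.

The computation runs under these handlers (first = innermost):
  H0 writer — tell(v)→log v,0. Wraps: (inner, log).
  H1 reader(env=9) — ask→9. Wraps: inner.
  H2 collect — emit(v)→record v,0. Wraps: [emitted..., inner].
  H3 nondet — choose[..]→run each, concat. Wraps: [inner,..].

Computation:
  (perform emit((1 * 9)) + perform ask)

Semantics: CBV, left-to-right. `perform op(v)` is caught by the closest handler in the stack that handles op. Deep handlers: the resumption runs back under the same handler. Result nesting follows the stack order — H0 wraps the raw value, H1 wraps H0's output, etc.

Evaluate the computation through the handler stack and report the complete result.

Answer: [[9, (9, ())]]

Evaluation trace:
emit(9) @ H2 ⇒ out+=9
ask @ H1 ⇒ 9
H0 returns (9, ())
H1 returns (9, ())
H2 returns [9, (9, ())]
H3 returns [[9, (9, ())]]
= [[9, (9, ())]]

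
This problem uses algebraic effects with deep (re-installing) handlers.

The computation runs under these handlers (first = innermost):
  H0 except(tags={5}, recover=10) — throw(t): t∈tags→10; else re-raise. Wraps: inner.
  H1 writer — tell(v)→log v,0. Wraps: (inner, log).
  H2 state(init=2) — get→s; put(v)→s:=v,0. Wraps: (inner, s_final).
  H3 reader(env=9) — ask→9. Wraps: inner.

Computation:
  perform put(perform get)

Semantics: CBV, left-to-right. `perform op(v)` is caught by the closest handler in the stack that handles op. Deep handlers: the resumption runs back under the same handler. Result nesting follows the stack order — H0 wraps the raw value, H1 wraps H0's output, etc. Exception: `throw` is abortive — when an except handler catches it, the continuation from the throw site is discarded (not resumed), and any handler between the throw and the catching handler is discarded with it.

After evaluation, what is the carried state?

Answer: 2

Working:
get @ H2 ⇒ 2
put(2) @ H2 ⇒ s:=2
H0 returns 0
H1 returns (0, ())
H2 returns ((0, ()), 2)
H3 returns ((0, ()), 2)
= ((0, ()), 2)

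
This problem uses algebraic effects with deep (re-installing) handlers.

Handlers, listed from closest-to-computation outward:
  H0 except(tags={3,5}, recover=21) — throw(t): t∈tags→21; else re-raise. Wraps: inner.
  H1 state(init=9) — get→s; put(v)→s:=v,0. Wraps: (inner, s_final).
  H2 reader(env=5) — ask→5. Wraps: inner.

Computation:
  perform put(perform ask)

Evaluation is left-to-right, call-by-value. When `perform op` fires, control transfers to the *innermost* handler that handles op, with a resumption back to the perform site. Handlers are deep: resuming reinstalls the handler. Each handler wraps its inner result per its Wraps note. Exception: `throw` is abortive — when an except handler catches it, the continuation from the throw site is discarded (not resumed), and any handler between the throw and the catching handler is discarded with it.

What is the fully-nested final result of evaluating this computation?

Answer: (0, 5)

Step-by-step:
ask @ H2 ⇒ 5
put(5) @ H1 ⇒ s:=5
H0 returns 0
H1 returns (0, 5)
H2 returns (0, 5)
= (0, 5)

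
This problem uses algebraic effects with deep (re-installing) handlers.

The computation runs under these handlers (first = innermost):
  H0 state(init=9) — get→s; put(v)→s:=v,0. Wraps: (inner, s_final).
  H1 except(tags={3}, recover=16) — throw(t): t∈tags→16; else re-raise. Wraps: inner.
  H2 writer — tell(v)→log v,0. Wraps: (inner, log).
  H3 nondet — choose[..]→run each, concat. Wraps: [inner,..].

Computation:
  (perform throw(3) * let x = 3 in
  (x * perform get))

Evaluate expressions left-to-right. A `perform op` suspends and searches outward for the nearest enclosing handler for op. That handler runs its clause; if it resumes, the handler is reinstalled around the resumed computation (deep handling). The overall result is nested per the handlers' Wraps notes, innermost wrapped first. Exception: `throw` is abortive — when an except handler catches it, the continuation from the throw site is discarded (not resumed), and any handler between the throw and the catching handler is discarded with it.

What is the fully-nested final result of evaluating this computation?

Step-by-step:
throw(3) @ H1 caught ⇒ 16
H2 returns (16, ())
H3 returns [(16, ())]
= [(16, ())]

Answer: [(16, ())]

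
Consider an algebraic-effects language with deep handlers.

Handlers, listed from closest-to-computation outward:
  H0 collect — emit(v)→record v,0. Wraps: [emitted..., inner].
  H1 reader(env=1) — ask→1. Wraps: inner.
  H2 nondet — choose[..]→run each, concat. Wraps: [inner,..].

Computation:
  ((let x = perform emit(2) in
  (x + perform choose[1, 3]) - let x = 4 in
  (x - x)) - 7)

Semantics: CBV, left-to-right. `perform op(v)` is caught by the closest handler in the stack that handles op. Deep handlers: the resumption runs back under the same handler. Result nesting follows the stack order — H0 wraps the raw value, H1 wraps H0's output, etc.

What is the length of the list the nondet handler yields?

Evaluation trace:
emit(2) @ H0 ⇒ out+=2
choose[1, 3] @ H2
  branch[0] choose=1:
    H0 returns [2, -6]
    H1 returns [2, -6]
    H2 returns [[2, -6]]
  branch[1] choose=3:
    H0 returns [2, -4]
    H1 returns [2, -4]
    H2 returns [[2, -4]]
= [[2, -6], [2, -4]]

Answer: 2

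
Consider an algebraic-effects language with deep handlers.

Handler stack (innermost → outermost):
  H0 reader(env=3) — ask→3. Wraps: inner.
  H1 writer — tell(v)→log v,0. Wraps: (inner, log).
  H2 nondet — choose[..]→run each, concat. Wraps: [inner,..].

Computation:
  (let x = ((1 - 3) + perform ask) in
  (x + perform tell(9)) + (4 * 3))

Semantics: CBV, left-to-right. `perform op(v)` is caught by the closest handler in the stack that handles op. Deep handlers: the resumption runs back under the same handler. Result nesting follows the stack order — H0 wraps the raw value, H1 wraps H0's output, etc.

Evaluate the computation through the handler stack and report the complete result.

Answer: [(13, (9))]

Evaluation trace:
ask @ H0 ⇒ 3
tell(9) @ H1 ⇒ log+=9
H0 returns 13
H1 returns (13, (9))
H2 returns [(13, (9))]
= [(13, (9))]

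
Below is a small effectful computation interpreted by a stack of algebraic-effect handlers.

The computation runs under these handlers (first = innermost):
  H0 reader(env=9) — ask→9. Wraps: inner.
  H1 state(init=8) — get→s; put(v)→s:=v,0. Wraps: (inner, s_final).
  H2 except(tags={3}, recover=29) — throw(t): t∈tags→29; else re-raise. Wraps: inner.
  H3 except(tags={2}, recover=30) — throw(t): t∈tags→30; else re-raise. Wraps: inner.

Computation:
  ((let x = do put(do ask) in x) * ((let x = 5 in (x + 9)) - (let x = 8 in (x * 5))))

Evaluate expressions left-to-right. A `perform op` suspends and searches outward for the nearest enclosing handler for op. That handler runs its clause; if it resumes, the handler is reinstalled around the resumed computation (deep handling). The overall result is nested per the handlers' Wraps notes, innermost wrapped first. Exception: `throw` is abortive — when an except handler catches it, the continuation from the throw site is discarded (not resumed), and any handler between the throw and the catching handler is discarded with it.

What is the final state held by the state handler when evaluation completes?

Evaluation trace:
ask @ H0 ⇒ 9
put(9) @ H1 ⇒ s:=9
H0 returns 0
H1 returns (0, 9)
H2 returns (0, 9)
H3 returns (0, 9)
= (0, 9)

Answer: 9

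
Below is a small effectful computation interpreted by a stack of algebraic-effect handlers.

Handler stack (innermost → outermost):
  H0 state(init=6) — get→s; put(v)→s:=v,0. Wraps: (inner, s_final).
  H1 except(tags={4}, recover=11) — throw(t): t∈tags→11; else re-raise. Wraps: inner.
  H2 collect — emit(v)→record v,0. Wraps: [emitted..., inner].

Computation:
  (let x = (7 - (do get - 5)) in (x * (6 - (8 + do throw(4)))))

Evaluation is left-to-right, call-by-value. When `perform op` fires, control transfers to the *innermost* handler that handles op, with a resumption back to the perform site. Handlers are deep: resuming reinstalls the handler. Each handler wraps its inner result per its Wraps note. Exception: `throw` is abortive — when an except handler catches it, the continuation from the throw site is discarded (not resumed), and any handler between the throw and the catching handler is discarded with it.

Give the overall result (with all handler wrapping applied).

Evaluation trace:
get @ H0 ⇒ 6
throw(4) @ H1 caught ⇒ 11
H2 returns [11]
= [11]

Answer: [11]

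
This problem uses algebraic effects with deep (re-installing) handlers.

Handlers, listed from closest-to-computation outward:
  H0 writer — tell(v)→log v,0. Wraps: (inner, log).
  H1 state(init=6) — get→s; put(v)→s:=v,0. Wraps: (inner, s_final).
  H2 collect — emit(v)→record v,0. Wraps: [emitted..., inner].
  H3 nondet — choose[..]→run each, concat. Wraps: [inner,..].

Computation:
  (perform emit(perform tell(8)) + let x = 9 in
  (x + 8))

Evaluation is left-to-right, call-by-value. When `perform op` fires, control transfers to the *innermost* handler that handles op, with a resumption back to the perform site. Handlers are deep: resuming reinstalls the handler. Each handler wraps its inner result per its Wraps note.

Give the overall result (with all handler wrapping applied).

Answer: [[0, ((17, (8)), 6)]]

Working:
tell(8) @ H0 ⇒ log+=8
emit(0) @ H2 ⇒ out+=0
H0 returns (17, (8))
H1 returns ((17, (8)), 6)
H2 returns [0, ((17, (8)), 6)]
H3 returns [[0, ((17, (8)), 6)]]
= [[0, ((17, (8)), 6)]]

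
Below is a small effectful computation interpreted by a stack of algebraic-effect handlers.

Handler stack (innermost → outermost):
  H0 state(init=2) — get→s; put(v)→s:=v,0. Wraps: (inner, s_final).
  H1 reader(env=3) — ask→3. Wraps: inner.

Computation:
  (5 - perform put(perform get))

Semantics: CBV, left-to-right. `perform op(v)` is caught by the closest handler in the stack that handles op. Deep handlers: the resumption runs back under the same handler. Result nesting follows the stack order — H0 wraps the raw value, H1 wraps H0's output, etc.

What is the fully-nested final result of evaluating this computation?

Working:
get @ H0 ⇒ 2
put(2) @ H0 ⇒ s:=2
H0 returns (5, 2)
H1 returns (5, 2)
= (5, 2)

Answer: (5, 2)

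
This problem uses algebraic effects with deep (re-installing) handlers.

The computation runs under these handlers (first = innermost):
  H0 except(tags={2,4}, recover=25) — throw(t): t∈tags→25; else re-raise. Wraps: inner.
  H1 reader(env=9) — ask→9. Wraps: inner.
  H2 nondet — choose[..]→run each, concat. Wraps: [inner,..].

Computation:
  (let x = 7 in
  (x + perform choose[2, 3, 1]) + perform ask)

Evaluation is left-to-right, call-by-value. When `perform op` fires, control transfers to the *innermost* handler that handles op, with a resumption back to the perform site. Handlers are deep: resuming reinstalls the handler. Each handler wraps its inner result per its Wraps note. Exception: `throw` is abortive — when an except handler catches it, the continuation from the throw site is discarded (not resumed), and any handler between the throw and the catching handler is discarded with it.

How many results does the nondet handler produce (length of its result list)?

Evaluation trace:
choose[2, 3, 1] @ H2
  branch[0] choose=2:
    ask @ H1 ⇒ 9
    H0 returns 18
    H1 returns 18
    H2 returns [18]
  branch[1] choose=3:
    ask @ H1 ⇒ 9
    H0 returns 19
    H1 returns 19
    H2 returns [19]
  branch[2] choose=1:
    ask @ H1 ⇒ 9
    H0 returns 17
    H1 returns 17
    H2 returns [17]
= [18, 19, 17]

Answer: 3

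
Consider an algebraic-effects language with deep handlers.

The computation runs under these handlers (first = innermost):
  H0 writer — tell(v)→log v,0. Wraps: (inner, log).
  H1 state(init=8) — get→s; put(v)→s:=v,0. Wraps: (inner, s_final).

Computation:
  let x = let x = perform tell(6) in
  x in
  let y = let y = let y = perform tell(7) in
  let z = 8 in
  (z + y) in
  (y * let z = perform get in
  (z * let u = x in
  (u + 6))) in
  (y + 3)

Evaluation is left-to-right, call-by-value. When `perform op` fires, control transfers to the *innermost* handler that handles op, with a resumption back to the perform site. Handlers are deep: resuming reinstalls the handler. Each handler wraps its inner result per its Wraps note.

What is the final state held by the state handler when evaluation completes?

Answer: 8

Working:
tell(6) @ H0 ⇒ log+=6
tell(7) @ H0 ⇒ log+=7
get @ H1 ⇒ 8
H0 returns (387, (6, 7))
H1 returns ((387, (6, 7)), 8)
= ((387, (6, 7)), 8)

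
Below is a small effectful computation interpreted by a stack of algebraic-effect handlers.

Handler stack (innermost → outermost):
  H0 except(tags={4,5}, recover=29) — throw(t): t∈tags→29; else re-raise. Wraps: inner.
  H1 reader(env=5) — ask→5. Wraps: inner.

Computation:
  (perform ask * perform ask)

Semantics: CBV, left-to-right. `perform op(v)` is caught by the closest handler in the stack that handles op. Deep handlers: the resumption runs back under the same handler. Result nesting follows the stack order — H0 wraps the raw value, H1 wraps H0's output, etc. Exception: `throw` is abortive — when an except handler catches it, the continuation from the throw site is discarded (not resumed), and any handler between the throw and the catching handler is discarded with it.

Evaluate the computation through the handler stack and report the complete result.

Step-by-step:
ask @ H1 ⇒ 5
ask @ H1 ⇒ 5
H0 returns 25
H1 returns 25
= 25

Answer: 25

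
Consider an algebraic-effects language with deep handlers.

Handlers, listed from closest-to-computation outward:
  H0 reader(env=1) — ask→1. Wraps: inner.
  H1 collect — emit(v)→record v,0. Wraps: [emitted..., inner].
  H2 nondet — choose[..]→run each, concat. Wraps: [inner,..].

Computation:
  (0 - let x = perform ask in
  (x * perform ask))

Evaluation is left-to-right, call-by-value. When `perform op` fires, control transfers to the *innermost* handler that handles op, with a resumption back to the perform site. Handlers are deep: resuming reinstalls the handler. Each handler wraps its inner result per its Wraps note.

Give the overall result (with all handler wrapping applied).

Evaluation trace:
ask @ H0 ⇒ 1
ask @ H0 ⇒ 1
H0 returns -1
H1 returns [-1]
H2 returns [[-1]]
= [[-1]]

Answer: [[-1]]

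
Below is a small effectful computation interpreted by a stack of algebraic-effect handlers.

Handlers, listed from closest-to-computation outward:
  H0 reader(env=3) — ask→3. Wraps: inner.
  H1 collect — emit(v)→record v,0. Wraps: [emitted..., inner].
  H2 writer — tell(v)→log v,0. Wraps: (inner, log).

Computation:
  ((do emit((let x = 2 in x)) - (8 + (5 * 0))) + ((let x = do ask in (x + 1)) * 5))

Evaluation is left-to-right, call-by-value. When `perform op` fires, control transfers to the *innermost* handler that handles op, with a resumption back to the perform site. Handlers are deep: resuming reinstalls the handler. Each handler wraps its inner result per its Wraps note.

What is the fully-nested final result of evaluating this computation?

Step-by-step:
emit(2) @ H1 ⇒ out+=2
ask @ H0 ⇒ 3
H0 returns 12
H1 returns [2, 12]
H2 returns ([2, 12], ())
= ([2, 12], ())

Answer: ([2, 12], ())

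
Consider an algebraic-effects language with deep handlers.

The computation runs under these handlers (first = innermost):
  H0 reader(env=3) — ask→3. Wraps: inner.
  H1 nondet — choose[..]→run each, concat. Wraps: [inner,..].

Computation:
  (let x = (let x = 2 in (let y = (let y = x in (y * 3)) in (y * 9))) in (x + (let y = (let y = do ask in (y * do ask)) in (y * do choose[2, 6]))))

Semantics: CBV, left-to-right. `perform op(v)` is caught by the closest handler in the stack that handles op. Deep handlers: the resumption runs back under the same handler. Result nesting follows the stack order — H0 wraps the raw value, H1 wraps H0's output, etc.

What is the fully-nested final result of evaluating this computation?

Answer: [72, 108]

Working:
ask @ H0 ⇒ 3
ask @ H0 ⇒ 3
choose[2, 6] @ H1
  branch[0] choose=2:
    H0 returns 72
    H1 returns [72]
  branch[1] choose=6:
    H0 returns 108
    H1 returns [108]
= [72, 108]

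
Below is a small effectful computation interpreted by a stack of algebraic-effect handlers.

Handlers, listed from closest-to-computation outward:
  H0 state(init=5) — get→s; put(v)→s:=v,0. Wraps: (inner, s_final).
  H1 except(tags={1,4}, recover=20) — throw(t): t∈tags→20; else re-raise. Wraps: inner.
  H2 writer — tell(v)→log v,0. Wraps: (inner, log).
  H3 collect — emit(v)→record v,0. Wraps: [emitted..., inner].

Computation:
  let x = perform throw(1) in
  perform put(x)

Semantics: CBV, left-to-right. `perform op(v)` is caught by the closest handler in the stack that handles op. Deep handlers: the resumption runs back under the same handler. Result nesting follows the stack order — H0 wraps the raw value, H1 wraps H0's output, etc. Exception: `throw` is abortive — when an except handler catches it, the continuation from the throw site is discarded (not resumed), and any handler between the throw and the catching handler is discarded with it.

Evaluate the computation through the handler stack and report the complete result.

Answer: [(20, ())]

Evaluation trace:
throw(1) @ H1 caught ⇒ 20
H2 returns (20, ())
H3 returns [(20, ())]
= [(20, ())]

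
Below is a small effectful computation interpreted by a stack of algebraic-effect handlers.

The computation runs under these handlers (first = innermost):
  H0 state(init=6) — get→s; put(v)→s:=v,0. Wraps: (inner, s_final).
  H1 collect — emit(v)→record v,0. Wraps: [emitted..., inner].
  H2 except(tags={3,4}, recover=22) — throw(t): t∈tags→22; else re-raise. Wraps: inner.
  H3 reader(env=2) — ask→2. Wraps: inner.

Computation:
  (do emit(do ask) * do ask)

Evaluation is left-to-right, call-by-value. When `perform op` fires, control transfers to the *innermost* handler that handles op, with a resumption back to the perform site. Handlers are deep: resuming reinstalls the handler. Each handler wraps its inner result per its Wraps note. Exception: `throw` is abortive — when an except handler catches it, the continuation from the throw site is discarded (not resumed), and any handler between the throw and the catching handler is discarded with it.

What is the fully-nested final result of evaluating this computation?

Working:
ask @ H3 ⇒ 2
emit(2) @ H1 ⇒ out+=2
ask @ H3 ⇒ 2
H0 returns (0, 6)
H1 returns [2, (0, 6)]
H2 returns [2, (0, 6)]
H3 returns [2, (0, 6)]
= [2, (0, 6)]

Answer: [2, (0, 6)]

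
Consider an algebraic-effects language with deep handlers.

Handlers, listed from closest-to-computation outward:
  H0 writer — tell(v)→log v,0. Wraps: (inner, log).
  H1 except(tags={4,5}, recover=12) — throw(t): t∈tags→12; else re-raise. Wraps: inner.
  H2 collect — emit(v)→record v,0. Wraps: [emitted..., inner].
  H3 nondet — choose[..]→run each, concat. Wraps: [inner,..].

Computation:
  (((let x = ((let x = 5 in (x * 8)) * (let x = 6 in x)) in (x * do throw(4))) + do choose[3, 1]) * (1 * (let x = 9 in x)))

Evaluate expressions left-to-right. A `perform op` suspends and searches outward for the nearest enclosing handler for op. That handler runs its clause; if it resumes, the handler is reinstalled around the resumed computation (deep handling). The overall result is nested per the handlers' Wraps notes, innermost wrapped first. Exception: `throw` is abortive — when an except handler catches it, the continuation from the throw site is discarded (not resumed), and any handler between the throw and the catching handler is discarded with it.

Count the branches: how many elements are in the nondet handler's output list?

Answer: 1

Evaluation trace:
throw(4) @ H1 caught ⇒ 12
H2 returns [12]
H3 returns [[12]]
= [[12]]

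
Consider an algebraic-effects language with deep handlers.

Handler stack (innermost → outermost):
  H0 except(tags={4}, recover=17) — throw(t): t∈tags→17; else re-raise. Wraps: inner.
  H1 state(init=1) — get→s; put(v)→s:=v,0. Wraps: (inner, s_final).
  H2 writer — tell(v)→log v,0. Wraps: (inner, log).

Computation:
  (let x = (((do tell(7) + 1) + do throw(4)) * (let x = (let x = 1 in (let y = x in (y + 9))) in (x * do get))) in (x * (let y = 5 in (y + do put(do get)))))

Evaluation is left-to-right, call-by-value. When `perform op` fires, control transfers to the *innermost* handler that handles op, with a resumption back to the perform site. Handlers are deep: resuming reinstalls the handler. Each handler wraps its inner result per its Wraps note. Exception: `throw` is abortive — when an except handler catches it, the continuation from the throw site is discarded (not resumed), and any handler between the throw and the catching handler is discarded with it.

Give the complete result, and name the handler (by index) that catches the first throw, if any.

Answer: ((17, 1), (7)) ; first throw caught by: H0

Evaluation trace:
tell(7) @ H2 ⇒ log+=7
throw(4) @ H0 caught ⇒ 17
H1 returns (17, 1)
H2 returns ((17, 1), (7))
= ((17, 1), (7))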